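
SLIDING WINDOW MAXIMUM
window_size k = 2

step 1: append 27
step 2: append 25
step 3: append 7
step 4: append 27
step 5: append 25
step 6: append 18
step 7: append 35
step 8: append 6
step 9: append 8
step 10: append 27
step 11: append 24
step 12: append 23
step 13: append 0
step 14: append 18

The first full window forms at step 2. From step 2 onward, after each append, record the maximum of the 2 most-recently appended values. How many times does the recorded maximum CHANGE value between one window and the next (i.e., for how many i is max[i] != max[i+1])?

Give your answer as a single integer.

step 1: append 27 -> window=[27] (not full yet)
step 2: append 25 -> window=[27, 25] -> max=27
step 3: append 7 -> window=[25, 7] -> max=25
step 4: append 27 -> window=[7, 27] -> max=27
step 5: append 25 -> window=[27, 25] -> max=27
step 6: append 18 -> window=[25, 18] -> max=25
step 7: append 35 -> window=[18, 35] -> max=35
step 8: append 6 -> window=[35, 6] -> max=35
step 9: append 8 -> window=[6, 8] -> max=8
step 10: append 27 -> window=[8, 27] -> max=27
step 11: append 24 -> window=[27, 24] -> max=27
step 12: append 23 -> window=[24, 23] -> max=24
step 13: append 0 -> window=[23, 0] -> max=23
step 14: append 18 -> window=[0, 18] -> max=18
Recorded maximums: 27 25 27 27 25 35 35 8 27 27 24 23 18
Changes between consecutive maximums: 9

Answer: 9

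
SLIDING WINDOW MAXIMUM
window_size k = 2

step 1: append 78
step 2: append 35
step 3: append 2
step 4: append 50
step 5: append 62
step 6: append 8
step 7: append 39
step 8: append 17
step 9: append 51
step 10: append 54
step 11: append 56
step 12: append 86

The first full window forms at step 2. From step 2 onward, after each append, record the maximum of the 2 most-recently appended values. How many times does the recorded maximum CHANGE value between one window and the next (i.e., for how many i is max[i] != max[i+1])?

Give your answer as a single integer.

step 1: append 78 -> window=[78] (not full yet)
step 2: append 35 -> window=[78, 35] -> max=78
step 3: append 2 -> window=[35, 2] -> max=35
step 4: append 50 -> window=[2, 50] -> max=50
step 5: append 62 -> window=[50, 62] -> max=62
step 6: append 8 -> window=[62, 8] -> max=62
step 7: append 39 -> window=[8, 39] -> max=39
step 8: append 17 -> window=[39, 17] -> max=39
step 9: append 51 -> window=[17, 51] -> max=51
step 10: append 54 -> window=[51, 54] -> max=54
step 11: append 56 -> window=[54, 56] -> max=56
step 12: append 86 -> window=[56, 86] -> max=86
Recorded maximums: 78 35 50 62 62 39 39 51 54 56 86
Changes between consecutive maximums: 8

Answer: 8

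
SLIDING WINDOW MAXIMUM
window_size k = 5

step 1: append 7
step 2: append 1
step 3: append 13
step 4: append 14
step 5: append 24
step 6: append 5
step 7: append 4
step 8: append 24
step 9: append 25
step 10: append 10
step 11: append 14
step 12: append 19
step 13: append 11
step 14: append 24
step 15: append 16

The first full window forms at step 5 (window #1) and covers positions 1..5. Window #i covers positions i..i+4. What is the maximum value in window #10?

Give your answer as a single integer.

step 1: append 7 -> window=[7] (not full yet)
step 2: append 1 -> window=[7, 1] (not full yet)
step 3: append 13 -> window=[7, 1, 13] (not full yet)
step 4: append 14 -> window=[7, 1, 13, 14] (not full yet)
step 5: append 24 -> window=[7, 1, 13, 14, 24] -> max=24
step 6: append 5 -> window=[1, 13, 14, 24, 5] -> max=24
step 7: append 4 -> window=[13, 14, 24, 5, 4] -> max=24
step 8: append 24 -> window=[14, 24, 5, 4, 24] -> max=24
step 9: append 25 -> window=[24, 5, 4, 24, 25] -> max=25
step 10: append 10 -> window=[5, 4, 24, 25, 10] -> max=25
step 11: append 14 -> window=[4, 24, 25, 10, 14] -> max=25
step 12: append 19 -> window=[24, 25, 10, 14, 19] -> max=25
step 13: append 11 -> window=[25, 10, 14, 19, 11] -> max=25
step 14: append 24 -> window=[10, 14, 19, 11, 24] -> max=24
Window #10 max = 24

Answer: 24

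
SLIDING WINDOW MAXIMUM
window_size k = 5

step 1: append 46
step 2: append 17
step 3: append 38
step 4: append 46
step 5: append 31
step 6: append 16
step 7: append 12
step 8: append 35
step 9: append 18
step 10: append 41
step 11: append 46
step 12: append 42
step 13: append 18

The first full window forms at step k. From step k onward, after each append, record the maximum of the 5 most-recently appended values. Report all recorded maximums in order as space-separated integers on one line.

Answer: 46 46 46 46 35 41 46 46 46

Derivation:
step 1: append 46 -> window=[46] (not full yet)
step 2: append 17 -> window=[46, 17] (not full yet)
step 3: append 38 -> window=[46, 17, 38] (not full yet)
step 4: append 46 -> window=[46, 17, 38, 46] (not full yet)
step 5: append 31 -> window=[46, 17, 38, 46, 31] -> max=46
step 6: append 16 -> window=[17, 38, 46, 31, 16] -> max=46
step 7: append 12 -> window=[38, 46, 31, 16, 12] -> max=46
step 8: append 35 -> window=[46, 31, 16, 12, 35] -> max=46
step 9: append 18 -> window=[31, 16, 12, 35, 18] -> max=35
step 10: append 41 -> window=[16, 12, 35, 18, 41] -> max=41
step 11: append 46 -> window=[12, 35, 18, 41, 46] -> max=46
step 12: append 42 -> window=[35, 18, 41, 46, 42] -> max=46
step 13: append 18 -> window=[18, 41, 46, 42, 18] -> max=46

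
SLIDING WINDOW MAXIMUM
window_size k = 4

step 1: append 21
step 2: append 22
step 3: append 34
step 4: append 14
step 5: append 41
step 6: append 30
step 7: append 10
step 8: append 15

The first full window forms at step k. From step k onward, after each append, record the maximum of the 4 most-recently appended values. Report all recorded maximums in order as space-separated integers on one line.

Answer: 34 41 41 41 41

Derivation:
step 1: append 21 -> window=[21] (not full yet)
step 2: append 22 -> window=[21, 22] (not full yet)
step 3: append 34 -> window=[21, 22, 34] (not full yet)
step 4: append 14 -> window=[21, 22, 34, 14] -> max=34
step 5: append 41 -> window=[22, 34, 14, 41] -> max=41
step 6: append 30 -> window=[34, 14, 41, 30] -> max=41
step 7: append 10 -> window=[14, 41, 30, 10] -> max=41
step 8: append 15 -> window=[41, 30, 10, 15] -> max=41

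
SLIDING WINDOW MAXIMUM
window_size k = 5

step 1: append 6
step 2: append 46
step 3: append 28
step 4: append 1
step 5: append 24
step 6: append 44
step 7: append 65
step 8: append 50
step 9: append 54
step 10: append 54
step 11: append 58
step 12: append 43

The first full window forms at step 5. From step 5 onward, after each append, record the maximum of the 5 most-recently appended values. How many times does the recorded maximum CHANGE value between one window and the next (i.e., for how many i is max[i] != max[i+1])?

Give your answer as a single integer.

step 1: append 6 -> window=[6] (not full yet)
step 2: append 46 -> window=[6, 46] (not full yet)
step 3: append 28 -> window=[6, 46, 28] (not full yet)
step 4: append 1 -> window=[6, 46, 28, 1] (not full yet)
step 5: append 24 -> window=[6, 46, 28, 1, 24] -> max=46
step 6: append 44 -> window=[46, 28, 1, 24, 44] -> max=46
step 7: append 65 -> window=[28, 1, 24, 44, 65] -> max=65
step 8: append 50 -> window=[1, 24, 44, 65, 50] -> max=65
step 9: append 54 -> window=[24, 44, 65, 50, 54] -> max=65
step 10: append 54 -> window=[44, 65, 50, 54, 54] -> max=65
step 11: append 58 -> window=[65, 50, 54, 54, 58] -> max=65
step 12: append 43 -> window=[50, 54, 54, 58, 43] -> max=58
Recorded maximums: 46 46 65 65 65 65 65 58
Changes between consecutive maximums: 2

Answer: 2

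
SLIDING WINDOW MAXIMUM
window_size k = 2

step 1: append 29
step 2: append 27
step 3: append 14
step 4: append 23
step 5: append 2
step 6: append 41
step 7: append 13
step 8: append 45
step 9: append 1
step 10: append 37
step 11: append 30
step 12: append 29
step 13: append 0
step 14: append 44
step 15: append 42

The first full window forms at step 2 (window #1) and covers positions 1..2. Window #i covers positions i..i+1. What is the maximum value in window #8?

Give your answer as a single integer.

step 1: append 29 -> window=[29] (not full yet)
step 2: append 27 -> window=[29, 27] -> max=29
step 3: append 14 -> window=[27, 14] -> max=27
step 4: append 23 -> window=[14, 23] -> max=23
step 5: append 2 -> window=[23, 2] -> max=23
step 6: append 41 -> window=[2, 41] -> max=41
step 7: append 13 -> window=[41, 13] -> max=41
step 8: append 45 -> window=[13, 45] -> max=45
step 9: append 1 -> window=[45, 1] -> max=45
Window #8 max = 45

Answer: 45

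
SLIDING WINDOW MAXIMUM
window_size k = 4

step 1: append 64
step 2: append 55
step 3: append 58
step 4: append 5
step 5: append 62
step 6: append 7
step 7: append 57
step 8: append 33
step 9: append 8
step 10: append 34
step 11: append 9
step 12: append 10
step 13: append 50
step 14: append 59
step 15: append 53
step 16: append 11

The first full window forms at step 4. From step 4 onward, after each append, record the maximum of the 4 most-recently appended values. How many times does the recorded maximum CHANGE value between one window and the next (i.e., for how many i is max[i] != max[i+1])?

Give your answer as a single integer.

step 1: append 64 -> window=[64] (not full yet)
step 2: append 55 -> window=[64, 55] (not full yet)
step 3: append 58 -> window=[64, 55, 58] (not full yet)
step 4: append 5 -> window=[64, 55, 58, 5] -> max=64
step 5: append 62 -> window=[55, 58, 5, 62] -> max=62
step 6: append 7 -> window=[58, 5, 62, 7] -> max=62
step 7: append 57 -> window=[5, 62, 7, 57] -> max=62
step 8: append 33 -> window=[62, 7, 57, 33] -> max=62
step 9: append 8 -> window=[7, 57, 33, 8] -> max=57
step 10: append 34 -> window=[57, 33, 8, 34] -> max=57
step 11: append 9 -> window=[33, 8, 34, 9] -> max=34
step 12: append 10 -> window=[8, 34, 9, 10] -> max=34
step 13: append 50 -> window=[34, 9, 10, 50] -> max=50
step 14: append 59 -> window=[9, 10, 50, 59] -> max=59
step 15: append 53 -> window=[10, 50, 59, 53] -> max=59
step 16: append 11 -> window=[50, 59, 53, 11] -> max=59
Recorded maximums: 64 62 62 62 62 57 57 34 34 50 59 59 59
Changes between consecutive maximums: 5

Answer: 5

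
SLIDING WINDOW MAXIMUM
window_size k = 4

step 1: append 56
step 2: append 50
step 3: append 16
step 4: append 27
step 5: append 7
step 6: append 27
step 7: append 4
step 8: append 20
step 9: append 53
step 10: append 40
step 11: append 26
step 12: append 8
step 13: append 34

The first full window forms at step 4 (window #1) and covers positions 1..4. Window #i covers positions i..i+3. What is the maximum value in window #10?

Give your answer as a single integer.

step 1: append 56 -> window=[56] (not full yet)
step 2: append 50 -> window=[56, 50] (not full yet)
step 3: append 16 -> window=[56, 50, 16] (not full yet)
step 4: append 27 -> window=[56, 50, 16, 27] -> max=56
step 5: append 7 -> window=[50, 16, 27, 7] -> max=50
step 6: append 27 -> window=[16, 27, 7, 27] -> max=27
step 7: append 4 -> window=[27, 7, 27, 4] -> max=27
step 8: append 20 -> window=[7, 27, 4, 20] -> max=27
step 9: append 53 -> window=[27, 4, 20, 53] -> max=53
step 10: append 40 -> window=[4, 20, 53, 40] -> max=53
step 11: append 26 -> window=[20, 53, 40, 26] -> max=53
step 12: append 8 -> window=[53, 40, 26, 8] -> max=53
step 13: append 34 -> window=[40, 26, 8, 34] -> max=40
Window #10 max = 40

Answer: 40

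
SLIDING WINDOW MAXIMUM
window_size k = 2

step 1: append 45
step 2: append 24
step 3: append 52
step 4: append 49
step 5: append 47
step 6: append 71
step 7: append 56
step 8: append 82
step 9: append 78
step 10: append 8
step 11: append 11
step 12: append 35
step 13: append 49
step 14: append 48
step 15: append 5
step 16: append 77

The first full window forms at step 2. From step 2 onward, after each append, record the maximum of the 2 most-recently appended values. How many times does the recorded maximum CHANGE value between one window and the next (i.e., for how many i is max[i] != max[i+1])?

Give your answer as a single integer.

step 1: append 45 -> window=[45] (not full yet)
step 2: append 24 -> window=[45, 24] -> max=45
step 3: append 52 -> window=[24, 52] -> max=52
step 4: append 49 -> window=[52, 49] -> max=52
step 5: append 47 -> window=[49, 47] -> max=49
step 6: append 71 -> window=[47, 71] -> max=71
step 7: append 56 -> window=[71, 56] -> max=71
step 8: append 82 -> window=[56, 82] -> max=82
step 9: append 78 -> window=[82, 78] -> max=82
step 10: append 8 -> window=[78, 8] -> max=78
step 11: append 11 -> window=[8, 11] -> max=11
step 12: append 35 -> window=[11, 35] -> max=35
step 13: append 49 -> window=[35, 49] -> max=49
step 14: append 48 -> window=[49, 48] -> max=49
step 15: append 5 -> window=[48, 5] -> max=48
step 16: append 77 -> window=[5, 77] -> max=77
Recorded maximums: 45 52 52 49 71 71 82 82 78 11 35 49 49 48 77
Changes between consecutive maximums: 10

Answer: 10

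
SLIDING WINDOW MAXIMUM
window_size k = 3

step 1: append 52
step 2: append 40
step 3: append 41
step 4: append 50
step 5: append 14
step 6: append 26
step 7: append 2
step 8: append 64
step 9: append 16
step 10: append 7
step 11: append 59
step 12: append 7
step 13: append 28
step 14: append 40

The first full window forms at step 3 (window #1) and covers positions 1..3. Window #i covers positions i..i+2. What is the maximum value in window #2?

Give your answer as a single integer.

step 1: append 52 -> window=[52] (not full yet)
step 2: append 40 -> window=[52, 40] (not full yet)
step 3: append 41 -> window=[52, 40, 41] -> max=52
step 4: append 50 -> window=[40, 41, 50] -> max=50
Window #2 max = 50

Answer: 50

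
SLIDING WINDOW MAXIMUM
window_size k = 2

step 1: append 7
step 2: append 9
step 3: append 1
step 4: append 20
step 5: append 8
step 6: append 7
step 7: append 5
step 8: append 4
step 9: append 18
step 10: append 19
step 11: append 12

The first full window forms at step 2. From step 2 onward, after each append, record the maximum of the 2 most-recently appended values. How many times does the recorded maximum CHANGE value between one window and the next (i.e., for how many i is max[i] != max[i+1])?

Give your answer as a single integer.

Answer: 6

Derivation:
step 1: append 7 -> window=[7] (not full yet)
step 2: append 9 -> window=[7, 9] -> max=9
step 3: append 1 -> window=[9, 1] -> max=9
step 4: append 20 -> window=[1, 20] -> max=20
step 5: append 8 -> window=[20, 8] -> max=20
step 6: append 7 -> window=[8, 7] -> max=8
step 7: append 5 -> window=[7, 5] -> max=7
step 8: append 4 -> window=[5, 4] -> max=5
step 9: append 18 -> window=[4, 18] -> max=18
step 10: append 19 -> window=[18, 19] -> max=19
step 11: append 12 -> window=[19, 12] -> max=19
Recorded maximums: 9 9 20 20 8 7 5 18 19 19
Changes between consecutive maximums: 6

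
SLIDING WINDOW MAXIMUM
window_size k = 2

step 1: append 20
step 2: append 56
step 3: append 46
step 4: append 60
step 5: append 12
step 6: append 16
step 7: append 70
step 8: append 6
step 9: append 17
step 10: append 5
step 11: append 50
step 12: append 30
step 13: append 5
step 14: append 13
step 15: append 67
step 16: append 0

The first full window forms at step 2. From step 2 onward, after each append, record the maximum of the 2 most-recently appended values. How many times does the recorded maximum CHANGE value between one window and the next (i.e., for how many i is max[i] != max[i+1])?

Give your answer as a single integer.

Answer: 8

Derivation:
step 1: append 20 -> window=[20] (not full yet)
step 2: append 56 -> window=[20, 56] -> max=56
step 3: append 46 -> window=[56, 46] -> max=56
step 4: append 60 -> window=[46, 60] -> max=60
step 5: append 12 -> window=[60, 12] -> max=60
step 6: append 16 -> window=[12, 16] -> max=16
step 7: append 70 -> window=[16, 70] -> max=70
step 8: append 6 -> window=[70, 6] -> max=70
step 9: append 17 -> window=[6, 17] -> max=17
step 10: append 5 -> window=[17, 5] -> max=17
step 11: append 50 -> window=[5, 50] -> max=50
step 12: append 30 -> window=[50, 30] -> max=50
step 13: append 5 -> window=[30, 5] -> max=30
step 14: append 13 -> window=[5, 13] -> max=13
step 15: append 67 -> window=[13, 67] -> max=67
step 16: append 0 -> window=[67, 0] -> max=67
Recorded maximums: 56 56 60 60 16 70 70 17 17 50 50 30 13 67 67
Changes between consecutive maximums: 8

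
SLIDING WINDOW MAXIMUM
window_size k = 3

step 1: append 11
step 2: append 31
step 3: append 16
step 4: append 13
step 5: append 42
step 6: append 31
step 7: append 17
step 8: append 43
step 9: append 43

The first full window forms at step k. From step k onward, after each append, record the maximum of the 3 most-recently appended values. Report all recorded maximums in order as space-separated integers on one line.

Answer: 31 31 42 42 42 43 43

Derivation:
step 1: append 11 -> window=[11] (not full yet)
step 2: append 31 -> window=[11, 31] (not full yet)
step 3: append 16 -> window=[11, 31, 16] -> max=31
step 4: append 13 -> window=[31, 16, 13] -> max=31
step 5: append 42 -> window=[16, 13, 42] -> max=42
step 6: append 31 -> window=[13, 42, 31] -> max=42
step 7: append 17 -> window=[42, 31, 17] -> max=42
step 8: append 43 -> window=[31, 17, 43] -> max=43
step 9: append 43 -> window=[17, 43, 43] -> max=43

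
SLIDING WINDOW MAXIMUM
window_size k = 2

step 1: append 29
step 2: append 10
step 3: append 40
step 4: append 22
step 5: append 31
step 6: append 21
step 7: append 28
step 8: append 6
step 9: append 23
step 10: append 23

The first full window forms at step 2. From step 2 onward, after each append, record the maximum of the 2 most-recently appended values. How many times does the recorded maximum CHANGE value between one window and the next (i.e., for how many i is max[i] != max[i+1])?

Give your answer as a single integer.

Answer: 4

Derivation:
step 1: append 29 -> window=[29] (not full yet)
step 2: append 10 -> window=[29, 10] -> max=29
step 3: append 40 -> window=[10, 40] -> max=40
step 4: append 22 -> window=[40, 22] -> max=40
step 5: append 31 -> window=[22, 31] -> max=31
step 6: append 21 -> window=[31, 21] -> max=31
step 7: append 28 -> window=[21, 28] -> max=28
step 8: append 6 -> window=[28, 6] -> max=28
step 9: append 23 -> window=[6, 23] -> max=23
step 10: append 23 -> window=[23, 23] -> max=23
Recorded maximums: 29 40 40 31 31 28 28 23 23
Changes between consecutive maximums: 4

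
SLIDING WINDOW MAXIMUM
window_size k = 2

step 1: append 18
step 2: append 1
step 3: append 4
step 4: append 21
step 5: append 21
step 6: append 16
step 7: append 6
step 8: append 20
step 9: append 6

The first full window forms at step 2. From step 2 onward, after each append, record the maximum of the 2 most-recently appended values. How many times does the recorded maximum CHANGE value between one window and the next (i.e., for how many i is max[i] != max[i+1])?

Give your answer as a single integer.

Answer: 4

Derivation:
step 1: append 18 -> window=[18] (not full yet)
step 2: append 1 -> window=[18, 1] -> max=18
step 3: append 4 -> window=[1, 4] -> max=4
step 4: append 21 -> window=[4, 21] -> max=21
step 5: append 21 -> window=[21, 21] -> max=21
step 6: append 16 -> window=[21, 16] -> max=21
step 7: append 6 -> window=[16, 6] -> max=16
step 8: append 20 -> window=[6, 20] -> max=20
step 9: append 6 -> window=[20, 6] -> max=20
Recorded maximums: 18 4 21 21 21 16 20 20
Changes between consecutive maximums: 4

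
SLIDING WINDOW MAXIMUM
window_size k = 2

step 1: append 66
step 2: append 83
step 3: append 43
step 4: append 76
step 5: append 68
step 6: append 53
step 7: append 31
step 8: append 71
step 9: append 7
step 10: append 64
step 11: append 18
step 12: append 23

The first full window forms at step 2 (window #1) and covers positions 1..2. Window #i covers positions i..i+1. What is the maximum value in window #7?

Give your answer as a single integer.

Answer: 71

Derivation:
step 1: append 66 -> window=[66] (not full yet)
step 2: append 83 -> window=[66, 83] -> max=83
step 3: append 43 -> window=[83, 43] -> max=83
step 4: append 76 -> window=[43, 76] -> max=76
step 5: append 68 -> window=[76, 68] -> max=76
step 6: append 53 -> window=[68, 53] -> max=68
step 7: append 31 -> window=[53, 31] -> max=53
step 8: append 71 -> window=[31, 71] -> max=71
Window #7 max = 71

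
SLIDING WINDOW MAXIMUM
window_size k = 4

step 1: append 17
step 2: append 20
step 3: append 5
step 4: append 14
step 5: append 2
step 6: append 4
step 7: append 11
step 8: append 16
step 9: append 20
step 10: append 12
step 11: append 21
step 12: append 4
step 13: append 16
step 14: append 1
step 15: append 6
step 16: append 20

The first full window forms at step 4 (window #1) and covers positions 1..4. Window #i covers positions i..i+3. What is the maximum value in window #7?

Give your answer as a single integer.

Answer: 20

Derivation:
step 1: append 17 -> window=[17] (not full yet)
step 2: append 20 -> window=[17, 20] (not full yet)
step 3: append 5 -> window=[17, 20, 5] (not full yet)
step 4: append 14 -> window=[17, 20, 5, 14] -> max=20
step 5: append 2 -> window=[20, 5, 14, 2] -> max=20
step 6: append 4 -> window=[5, 14, 2, 4] -> max=14
step 7: append 11 -> window=[14, 2, 4, 11] -> max=14
step 8: append 16 -> window=[2, 4, 11, 16] -> max=16
step 9: append 20 -> window=[4, 11, 16, 20] -> max=20
step 10: append 12 -> window=[11, 16, 20, 12] -> max=20
Window #7 max = 20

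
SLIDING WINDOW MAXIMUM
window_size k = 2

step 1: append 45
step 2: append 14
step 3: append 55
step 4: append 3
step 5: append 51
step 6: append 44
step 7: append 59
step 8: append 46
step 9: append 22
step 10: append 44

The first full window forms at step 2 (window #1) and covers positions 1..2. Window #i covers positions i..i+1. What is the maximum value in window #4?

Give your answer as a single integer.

step 1: append 45 -> window=[45] (not full yet)
step 2: append 14 -> window=[45, 14] -> max=45
step 3: append 55 -> window=[14, 55] -> max=55
step 4: append 3 -> window=[55, 3] -> max=55
step 5: append 51 -> window=[3, 51] -> max=51
Window #4 max = 51

Answer: 51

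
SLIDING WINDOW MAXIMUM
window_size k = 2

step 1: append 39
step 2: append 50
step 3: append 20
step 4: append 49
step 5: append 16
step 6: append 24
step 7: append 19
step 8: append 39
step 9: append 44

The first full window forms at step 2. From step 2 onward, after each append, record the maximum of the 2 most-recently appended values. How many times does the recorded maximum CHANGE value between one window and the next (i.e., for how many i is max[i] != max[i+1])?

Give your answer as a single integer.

Answer: 4

Derivation:
step 1: append 39 -> window=[39] (not full yet)
step 2: append 50 -> window=[39, 50] -> max=50
step 3: append 20 -> window=[50, 20] -> max=50
step 4: append 49 -> window=[20, 49] -> max=49
step 5: append 16 -> window=[49, 16] -> max=49
step 6: append 24 -> window=[16, 24] -> max=24
step 7: append 19 -> window=[24, 19] -> max=24
step 8: append 39 -> window=[19, 39] -> max=39
step 9: append 44 -> window=[39, 44] -> max=44
Recorded maximums: 50 50 49 49 24 24 39 44
Changes between consecutive maximums: 4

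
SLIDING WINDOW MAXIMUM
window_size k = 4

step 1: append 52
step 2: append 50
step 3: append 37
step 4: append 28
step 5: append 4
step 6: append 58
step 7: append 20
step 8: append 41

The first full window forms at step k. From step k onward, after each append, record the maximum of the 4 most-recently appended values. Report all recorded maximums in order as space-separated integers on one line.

Answer: 52 50 58 58 58

Derivation:
step 1: append 52 -> window=[52] (not full yet)
step 2: append 50 -> window=[52, 50] (not full yet)
step 3: append 37 -> window=[52, 50, 37] (not full yet)
step 4: append 28 -> window=[52, 50, 37, 28] -> max=52
step 5: append 4 -> window=[50, 37, 28, 4] -> max=50
step 6: append 58 -> window=[37, 28, 4, 58] -> max=58
step 7: append 20 -> window=[28, 4, 58, 20] -> max=58
step 8: append 41 -> window=[4, 58, 20, 41] -> max=58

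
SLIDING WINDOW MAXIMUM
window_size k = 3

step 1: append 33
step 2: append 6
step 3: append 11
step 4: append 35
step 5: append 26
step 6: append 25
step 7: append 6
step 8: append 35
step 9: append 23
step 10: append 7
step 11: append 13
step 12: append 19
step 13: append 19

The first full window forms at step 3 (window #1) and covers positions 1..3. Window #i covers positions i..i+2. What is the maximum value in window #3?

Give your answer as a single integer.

Answer: 35

Derivation:
step 1: append 33 -> window=[33] (not full yet)
step 2: append 6 -> window=[33, 6] (not full yet)
step 3: append 11 -> window=[33, 6, 11] -> max=33
step 4: append 35 -> window=[6, 11, 35] -> max=35
step 5: append 26 -> window=[11, 35, 26] -> max=35
Window #3 max = 35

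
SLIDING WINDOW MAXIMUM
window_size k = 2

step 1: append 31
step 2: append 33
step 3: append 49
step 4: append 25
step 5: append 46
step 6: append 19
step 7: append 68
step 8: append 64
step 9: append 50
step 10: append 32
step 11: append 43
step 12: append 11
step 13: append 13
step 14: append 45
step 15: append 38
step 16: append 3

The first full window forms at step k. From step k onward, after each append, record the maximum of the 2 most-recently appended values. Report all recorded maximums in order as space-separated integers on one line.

step 1: append 31 -> window=[31] (not full yet)
step 2: append 33 -> window=[31, 33] -> max=33
step 3: append 49 -> window=[33, 49] -> max=49
step 4: append 25 -> window=[49, 25] -> max=49
step 5: append 46 -> window=[25, 46] -> max=46
step 6: append 19 -> window=[46, 19] -> max=46
step 7: append 68 -> window=[19, 68] -> max=68
step 8: append 64 -> window=[68, 64] -> max=68
step 9: append 50 -> window=[64, 50] -> max=64
step 10: append 32 -> window=[50, 32] -> max=50
step 11: append 43 -> window=[32, 43] -> max=43
step 12: append 11 -> window=[43, 11] -> max=43
step 13: append 13 -> window=[11, 13] -> max=13
step 14: append 45 -> window=[13, 45] -> max=45
step 15: append 38 -> window=[45, 38] -> max=45
step 16: append 3 -> window=[38, 3] -> max=38

Answer: 33 49 49 46 46 68 68 64 50 43 43 13 45 45 38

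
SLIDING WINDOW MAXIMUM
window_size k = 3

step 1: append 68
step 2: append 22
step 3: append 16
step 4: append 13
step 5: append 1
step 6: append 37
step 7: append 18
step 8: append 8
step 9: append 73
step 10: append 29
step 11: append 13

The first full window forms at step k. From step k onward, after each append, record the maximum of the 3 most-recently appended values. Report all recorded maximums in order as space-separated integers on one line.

step 1: append 68 -> window=[68] (not full yet)
step 2: append 22 -> window=[68, 22] (not full yet)
step 3: append 16 -> window=[68, 22, 16] -> max=68
step 4: append 13 -> window=[22, 16, 13] -> max=22
step 5: append 1 -> window=[16, 13, 1] -> max=16
step 6: append 37 -> window=[13, 1, 37] -> max=37
step 7: append 18 -> window=[1, 37, 18] -> max=37
step 8: append 8 -> window=[37, 18, 8] -> max=37
step 9: append 73 -> window=[18, 8, 73] -> max=73
step 10: append 29 -> window=[8, 73, 29] -> max=73
step 11: append 13 -> window=[73, 29, 13] -> max=73

Answer: 68 22 16 37 37 37 73 73 73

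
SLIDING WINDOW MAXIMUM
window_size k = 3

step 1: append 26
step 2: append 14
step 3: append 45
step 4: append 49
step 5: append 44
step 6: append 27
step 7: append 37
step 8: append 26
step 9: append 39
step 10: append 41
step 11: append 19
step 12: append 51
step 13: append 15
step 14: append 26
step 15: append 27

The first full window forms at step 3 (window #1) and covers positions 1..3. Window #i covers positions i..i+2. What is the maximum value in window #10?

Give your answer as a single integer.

step 1: append 26 -> window=[26] (not full yet)
step 2: append 14 -> window=[26, 14] (not full yet)
step 3: append 45 -> window=[26, 14, 45] -> max=45
step 4: append 49 -> window=[14, 45, 49] -> max=49
step 5: append 44 -> window=[45, 49, 44] -> max=49
step 6: append 27 -> window=[49, 44, 27] -> max=49
step 7: append 37 -> window=[44, 27, 37] -> max=44
step 8: append 26 -> window=[27, 37, 26] -> max=37
step 9: append 39 -> window=[37, 26, 39] -> max=39
step 10: append 41 -> window=[26, 39, 41] -> max=41
step 11: append 19 -> window=[39, 41, 19] -> max=41
step 12: append 51 -> window=[41, 19, 51] -> max=51
Window #10 max = 51

Answer: 51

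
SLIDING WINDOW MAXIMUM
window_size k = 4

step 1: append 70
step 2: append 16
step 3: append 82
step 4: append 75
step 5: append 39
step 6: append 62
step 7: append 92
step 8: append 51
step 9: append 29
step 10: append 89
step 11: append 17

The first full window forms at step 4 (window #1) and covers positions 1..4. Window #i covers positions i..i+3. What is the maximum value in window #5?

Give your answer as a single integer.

step 1: append 70 -> window=[70] (not full yet)
step 2: append 16 -> window=[70, 16] (not full yet)
step 3: append 82 -> window=[70, 16, 82] (not full yet)
step 4: append 75 -> window=[70, 16, 82, 75] -> max=82
step 5: append 39 -> window=[16, 82, 75, 39] -> max=82
step 6: append 62 -> window=[82, 75, 39, 62] -> max=82
step 7: append 92 -> window=[75, 39, 62, 92] -> max=92
step 8: append 51 -> window=[39, 62, 92, 51] -> max=92
Window #5 max = 92

Answer: 92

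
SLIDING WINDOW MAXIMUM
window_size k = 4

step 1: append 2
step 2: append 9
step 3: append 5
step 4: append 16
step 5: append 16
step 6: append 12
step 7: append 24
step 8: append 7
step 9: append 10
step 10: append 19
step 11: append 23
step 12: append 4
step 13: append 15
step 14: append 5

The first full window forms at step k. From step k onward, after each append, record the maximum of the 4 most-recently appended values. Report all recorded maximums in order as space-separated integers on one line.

step 1: append 2 -> window=[2] (not full yet)
step 2: append 9 -> window=[2, 9] (not full yet)
step 3: append 5 -> window=[2, 9, 5] (not full yet)
step 4: append 16 -> window=[2, 9, 5, 16] -> max=16
step 5: append 16 -> window=[9, 5, 16, 16] -> max=16
step 6: append 12 -> window=[5, 16, 16, 12] -> max=16
step 7: append 24 -> window=[16, 16, 12, 24] -> max=24
step 8: append 7 -> window=[16, 12, 24, 7] -> max=24
step 9: append 10 -> window=[12, 24, 7, 10] -> max=24
step 10: append 19 -> window=[24, 7, 10, 19] -> max=24
step 11: append 23 -> window=[7, 10, 19, 23] -> max=23
step 12: append 4 -> window=[10, 19, 23, 4] -> max=23
step 13: append 15 -> window=[19, 23, 4, 15] -> max=23
step 14: append 5 -> window=[23, 4, 15, 5] -> max=23

Answer: 16 16 16 24 24 24 24 23 23 23 23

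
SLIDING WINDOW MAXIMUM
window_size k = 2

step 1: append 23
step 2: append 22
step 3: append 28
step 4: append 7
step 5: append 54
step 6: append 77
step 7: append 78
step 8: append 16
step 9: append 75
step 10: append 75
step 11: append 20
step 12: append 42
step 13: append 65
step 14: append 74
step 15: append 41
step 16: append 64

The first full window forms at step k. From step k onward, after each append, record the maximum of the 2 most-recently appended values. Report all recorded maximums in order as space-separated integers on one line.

step 1: append 23 -> window=[23] (not full yet)
step 2: append 22 -> window=[23, 22] -> max=23
step 3: append 28 -> window=[22, 28] -> max=28
step 4: append 7 -> window=[28, 7] -> max=28
step 5: append 54 -> window=[7, 54] -> max=54
step 6: append 77 -> window=[54, 77] -> max=77
step 7: append 78 -> window=[77, 78] -> max=78
step 8: append 16 -> window=[78, 16] -> max=78
step 9: append 75 -> window=[16, 75] -> max=75
step 10: append 75 -> window=[75, 75] -> max=75
step 11: append 20 -> window=[75, 20] -> max=75
step 12: append 42 -> window=[20, 42] -> max=42
step 13: append 65 -> window=[42, 65] -> max=65
step 14: append 74 -> window=[65, 74] -> max=74
step 15: append 41 -> window=[74, 41] -> max=74
step 16: append 64 -> window=[41, 64] -> max=64

Answer: 23 28 28 54 77 78 78 75 75 75 42 65 74 74 64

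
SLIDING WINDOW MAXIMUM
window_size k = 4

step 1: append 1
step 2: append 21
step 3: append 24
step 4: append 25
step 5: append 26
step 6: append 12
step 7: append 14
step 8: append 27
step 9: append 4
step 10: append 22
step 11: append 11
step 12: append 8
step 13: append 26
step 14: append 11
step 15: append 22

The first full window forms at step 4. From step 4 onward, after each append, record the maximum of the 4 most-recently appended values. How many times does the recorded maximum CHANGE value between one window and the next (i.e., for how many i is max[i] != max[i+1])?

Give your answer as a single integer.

step 1: append 1 -> window=[1] (not full yet)
step 2: append 21 -> window=[1, 21] (not full yet)
step 3: append 24 -> window=[1, 21, 24] (not full yet)
step 4: append 25 -> window=[1, 21, 24, 25] -> max=25
step 5: append 26 -> window=[21, 24, 25, 26] -> max=26
step 6: append 12 -> window=[24, 25, 26, 12] -> max=26
step 7: append 14 -> window=[25, 26, 12, 14] -> max=26
step 8: append 27 -> window=[26, 12, 14, 27] -> max=27
step 9: append 4 -> window=[12, 14, 27, 4] -> max=27
step 10: append 22 -> window=[14, 27, 4, 22] -> max=27
step 11: append 11 -> window=[27, 4, 22, 11] -> max=27
step 12: append 8 -> window=[4, 22, 11, 8] -> max=22
step 13: append 26 -> window=[22, 11, 8, 26] -> max=26
step 14: append 11 -> window=[11, 8, 26, 11] -> max=26
step 15: append 22 -> window=[8, 26, 11, 22] -> max=26
Recorded maximums: 25 26 26 26 27 27 27 27 22 26 26 26
Changes between consecutive maximums: 4

Answer: 4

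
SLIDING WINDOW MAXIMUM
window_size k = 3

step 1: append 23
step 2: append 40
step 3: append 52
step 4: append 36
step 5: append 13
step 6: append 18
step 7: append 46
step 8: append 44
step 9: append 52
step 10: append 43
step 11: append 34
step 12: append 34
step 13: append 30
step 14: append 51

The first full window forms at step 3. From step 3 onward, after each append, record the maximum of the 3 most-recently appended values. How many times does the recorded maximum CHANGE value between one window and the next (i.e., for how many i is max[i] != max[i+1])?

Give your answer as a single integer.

Answer: 6

Derivation:
step 1: append 23 -> window=[23] (not full yet)
step 2: append 40 -> window=[23, 40] (not full yet)
step 3: append 52 -> window=[23, 40, 52] -> max=52
step 4: append 36 -> window=[40, 52, 36] -> max=52
step 5: append 13 -> window=[52, 36, 13] -> max=52
step 6: append 18 -> window=[36, 13, 18] -> max=36
step 7: append 46 -> window=[13, 18, 46] -> max=46
step 8: append 44 -> window=[18, 46, 44] -> max=46
step 9: append 52 -> window=[46, 44, 52] -> max=52
step 10: append 43 -> window=[44, 52, 43] -> max=52
step 11: append 34 -> window=[52, 43, 34] -> max=52
step 12: append 34 -> window=[43, 34, 34] -> max=43
step 13: append 30 -> window=[34, 34, 30] -> max=34
step 14: append 51 -> window=[34, 30, 51] -> max=51
Recorded maximums: 52 52 52 36 46 46 52 52 52 43 34 51
Changes between consecutive maximums: 6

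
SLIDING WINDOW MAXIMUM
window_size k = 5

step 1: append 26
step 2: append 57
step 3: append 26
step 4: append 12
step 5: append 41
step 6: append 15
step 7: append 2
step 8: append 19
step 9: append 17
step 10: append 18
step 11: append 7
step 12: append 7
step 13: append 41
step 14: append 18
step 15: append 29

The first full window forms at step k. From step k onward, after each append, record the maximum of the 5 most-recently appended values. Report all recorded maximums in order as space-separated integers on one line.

Answer: 57 57 41 41 41 19 19 19 41 41 41

Derivation:
step 1: append 26 -> window=[26] (not full yet)
step 2: append 57 -> window=[26, 57] (not full yet)
step 3: append 26 -> window=[26, 57, 26] (not full yet)
step 4: append 12 -> window=[26, 57, 26, 12] (not full yet)
step 5: append 41 -> window=[26, 57, 26, 12, 41] -> max=57
step 6: append 15 -> window=[57, 26, 12, 41, 15] -> max=57
step 7: append 2 -> window=[26, 12, 41, 15, 2] -> max=41
step 8: append 19 -> window=[12, 41, 15, 2, 19] -> max=41
step 9: append 17 -> window=[41, 15, 2, 19, 17] -> max=41
step 10: append 18 -> window=[15, 2, 19, 17, 18] -> max=19
step 11: append 7 -> window=[2, 19, 17, 18, 7] -> max=19
step 12: append 7 -> window=[19, 17, 18, 7, 7] -> max=19
step 13: append 41 -> window=[17, 18, 7, 7, 41] -> max=41
step 14: append 18 -> window=[18, 7, 7, 41, 18] -> max=41
step 15: append 29 -> window=[7, 7, 41, 18, 29] -> max=41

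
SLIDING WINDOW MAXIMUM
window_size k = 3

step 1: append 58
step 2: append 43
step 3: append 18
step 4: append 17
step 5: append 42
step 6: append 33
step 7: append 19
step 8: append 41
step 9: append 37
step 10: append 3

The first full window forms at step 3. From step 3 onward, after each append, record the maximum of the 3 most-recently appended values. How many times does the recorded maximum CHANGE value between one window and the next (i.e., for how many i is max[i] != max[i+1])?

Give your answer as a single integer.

Answer: 3

Derivation:
step 1: append 58 -> window=[58] (not full yet)
step 2: append 43 -> window=[58, 43] (not full yet)
step 3: append 18 -> window=[58, 43, 18] -> max=58
step 4: append 17 -> window=[43, 18, 17] -> max=43
step 5: append 42 -> window=[18, 17, 42] -> max=42
step 6: append 33 -> window=[17, 42, 33] -> max=42
step 7: append 19 -> window=[42, 33, 19] -> max=42
step 8: append 41 -> window=[33, 19, 41] -> max=41
step 9: append 37 -> window=[19, 41, 37] -> max=41
step 10: append 3 -> window=[41, 37, 3] -> max=41
Recorded maximums: 58 43 42 42 42 41 41 41
Changes between consecutive maximums: 3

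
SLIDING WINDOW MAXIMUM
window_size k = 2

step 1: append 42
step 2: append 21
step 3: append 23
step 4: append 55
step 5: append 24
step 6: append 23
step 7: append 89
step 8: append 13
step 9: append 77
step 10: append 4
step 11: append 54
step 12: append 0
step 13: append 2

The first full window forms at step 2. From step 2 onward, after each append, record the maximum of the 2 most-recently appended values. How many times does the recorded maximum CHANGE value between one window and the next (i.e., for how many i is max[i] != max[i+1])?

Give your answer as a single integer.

Answer: 7

Derivation:
step 1: append 42 -> window=[42] (not full yet)
step 2: append 21 -> window=[42, 21] -> max=42
step 3: append 23 -> window=[21, 23] -> max=23
step 4: append 55 -> window=[23, 55] -> max=55
step 5: append 24 -> window=[55, 24] -> max=55
step 6: append 23 -> window=[24, 23] -> max=24
step 7: append 89 -> window=[23, 89] -> max=89
step 8: append 13 -> window=[89, 13] -> max=89
step 9: append 77 -> window=[13, 77] -> max=77
step 10: append 4 -> window=[77, 4] -> max=77
step 11: append 54 -> window=[4, 54] -> max=54
step 12: append 0 -> window=[54, 0] -> max=54
step 13: append 2 -> window=[0, 2] -> max=2
Recorded maximums: 42 23 55 55 24 89 89 77 77 54 54 2
Changes between consecutive maximums: 7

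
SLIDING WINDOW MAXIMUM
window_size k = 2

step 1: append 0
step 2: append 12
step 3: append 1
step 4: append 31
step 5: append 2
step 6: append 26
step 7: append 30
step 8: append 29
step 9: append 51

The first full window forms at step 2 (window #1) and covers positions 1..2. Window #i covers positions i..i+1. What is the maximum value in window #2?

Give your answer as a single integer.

Answer: 12

Derivation:
step 1: append 0 -> window=[0] (not full yet)
step 2: append 12 -> window=[0, 12] -> max=12
step 3: append 1 -> window=[12, 1] -> max=12
Window #2 max = 12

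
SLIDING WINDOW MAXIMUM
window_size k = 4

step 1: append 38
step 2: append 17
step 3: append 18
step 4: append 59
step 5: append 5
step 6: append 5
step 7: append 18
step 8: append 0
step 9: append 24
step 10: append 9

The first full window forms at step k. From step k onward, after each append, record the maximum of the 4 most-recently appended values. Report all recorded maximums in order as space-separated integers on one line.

Answer: 59 59 59 59 18 24 24

Derivation:
step 1: append 38 -> window=[38] (not full yet)
step 2: append 17 -> window=[38, 17] (not full yet)
step 3: append 18 -> window=[38, 17, 18] (not full yet)
step 4: append 59 -> window=[38, 17, 18, 59] -> max=59
step 5: append 5 -> window=[17, 18, 59, 5] -> max=59
step 6: append 5 -> window=[18, 59, 5, 5] -> max=59
step 7: append 18 -> window=[59, 5, 5, 18] -> max=59
step 8: append 0 -> window=[5, 5, 18, 0] -> max=18
step 9: append 24 -> window=[5, 18, 0, 24] -> max=24
step 10: append 9 -> window=[18, 0, 24, 9] -> max=24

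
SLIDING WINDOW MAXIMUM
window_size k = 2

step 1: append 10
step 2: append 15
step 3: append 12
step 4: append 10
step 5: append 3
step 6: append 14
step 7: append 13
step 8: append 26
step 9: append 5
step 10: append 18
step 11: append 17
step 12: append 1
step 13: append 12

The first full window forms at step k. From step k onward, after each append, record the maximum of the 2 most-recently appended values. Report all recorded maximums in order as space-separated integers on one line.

Answer: 15 15 12 10 14 14 26 26 18 18 17 12

Derivation:
step 1: append 10 -> window=[10] (not full yet)
step 2: append 15 -> window=[10, 15] -> max=15
step 3: append 12 -> window=[15, 12] -> max=15
step 4: append 10 -> window=[12, 10] -> max=12
step 5: append 3 -> window=[10, 3] -> max=10
step 6: append 14 -> window=[3, 14] -> max=14
step 7: append 13 -> window=[14, 13] -> max=14
step 8: append 26 -> window=[13, 26] -> max=26
step 9: append 5 -> window=[26, 5] -> max=26
step 10: append 18 -> window=[5, 18] -> max=18
step 11: append 17 -> window=[18, 17] -> max=18
step 12: append 1 -> window=[17, 1] -> max=17
step 13: append 12 -> window=[1, 12] -> max=12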